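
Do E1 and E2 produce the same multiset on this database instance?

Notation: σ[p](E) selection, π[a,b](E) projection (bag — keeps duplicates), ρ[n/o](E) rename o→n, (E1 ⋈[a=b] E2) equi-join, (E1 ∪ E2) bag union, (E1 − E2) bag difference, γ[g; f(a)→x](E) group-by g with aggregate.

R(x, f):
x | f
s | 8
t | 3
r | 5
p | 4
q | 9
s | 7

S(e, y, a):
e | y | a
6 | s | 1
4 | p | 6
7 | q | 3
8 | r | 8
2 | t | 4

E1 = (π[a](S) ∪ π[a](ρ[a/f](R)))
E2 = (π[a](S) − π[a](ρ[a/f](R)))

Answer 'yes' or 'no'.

E1 per-node cardinality:
  S → 5
  π[a](S) → 5
  R → 6
  ρ[a/f](R) → 6
  π[a](ρ[a/f](R)) → 6
  (π[a](S) ∪ π[a](ρ[a/f](R))) → 11
E2 per-node cardinality:
  S → 5
  π[a](S) → 5
  R → 6
  ρ[a/f](R) → 6
  π[a](ρ[a/f](R)) → 6
  (π[a](S) − π[a](ρ[a/f](R))) → 2

E1 result:
a
1
3
3
4
4
5
6
7
8
8
9
E2 result:
a
1
6
Witness: (5,) appears 1× in E1 but 0× in E2.

no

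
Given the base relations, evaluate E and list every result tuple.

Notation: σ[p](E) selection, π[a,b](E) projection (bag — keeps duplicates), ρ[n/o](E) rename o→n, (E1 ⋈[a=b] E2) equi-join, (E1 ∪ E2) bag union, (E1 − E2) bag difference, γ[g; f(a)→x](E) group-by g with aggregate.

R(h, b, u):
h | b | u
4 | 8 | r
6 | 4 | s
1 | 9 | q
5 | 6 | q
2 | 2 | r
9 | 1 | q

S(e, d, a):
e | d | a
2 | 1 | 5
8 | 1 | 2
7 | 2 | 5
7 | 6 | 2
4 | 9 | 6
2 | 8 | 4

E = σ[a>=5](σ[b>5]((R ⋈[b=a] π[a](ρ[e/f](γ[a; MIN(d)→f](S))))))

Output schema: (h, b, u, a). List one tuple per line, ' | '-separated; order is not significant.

Stepwise |·|:
  R → 6
  S → 6
  γ[a; MIN(d)→f](S) → 4
  ρ[e/f](γ[a; MIN(d)→f](S)) → 4
  π[a](ρ[e/f](γ[a; MIN(d)→f](S))) → 4
  (R ⋈[b=a] π[a](ρ[e/f](γ[a; MIN(d)→f](S)))) → 3
  σ[b>5]((R ⋈[b=a] π[a](ρ[e/f](γ[a; MIN(d)→f](S))))) → 1
  σ[a>=5](σ[b>5]((R ⋈[b=a] π[a](ρ[e/f](γ[a; MIN(d)→f](S)))))) → 1

== RESULT ==
h | b | u | a
5 | 6 | q | 6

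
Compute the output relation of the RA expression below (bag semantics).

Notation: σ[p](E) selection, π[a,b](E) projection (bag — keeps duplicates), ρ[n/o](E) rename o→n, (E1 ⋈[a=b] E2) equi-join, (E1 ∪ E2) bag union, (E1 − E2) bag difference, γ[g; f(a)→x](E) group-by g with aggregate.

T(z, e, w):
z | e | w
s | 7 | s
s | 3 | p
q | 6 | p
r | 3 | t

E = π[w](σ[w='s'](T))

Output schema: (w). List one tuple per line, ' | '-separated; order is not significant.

Stepwise |·|:
  T → 4
  σ[w='s'](T) → 1
  π[w](σ[w='s'](T)) → 1

== RESULT ==
w
s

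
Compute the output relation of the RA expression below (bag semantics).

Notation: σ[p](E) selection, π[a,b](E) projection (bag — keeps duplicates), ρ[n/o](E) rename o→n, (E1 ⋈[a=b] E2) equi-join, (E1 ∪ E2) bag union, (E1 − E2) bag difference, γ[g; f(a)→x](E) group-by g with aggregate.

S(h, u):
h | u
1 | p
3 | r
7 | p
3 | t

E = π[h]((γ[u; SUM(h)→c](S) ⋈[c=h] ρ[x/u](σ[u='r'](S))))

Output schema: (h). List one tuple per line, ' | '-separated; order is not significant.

Stepwise |·|:
  S → 4
  γ[u; SUM(h)→c](S) → 3
  S → 4
  σ[u='r'](S) → 1
  ρ[x/u](σ[u='r'](S)) → 1
  (γ[u; SUM(h)→c](S) ⋈[c=h] ρ[x/u](σ[u='r'](S))) → 2
  π[h]((γ[u; SUM(h)→c](S) ⋈[c=h] ρ[x/u](σ[u='r'](S)))) → 2

== RESULT ==
h
3
3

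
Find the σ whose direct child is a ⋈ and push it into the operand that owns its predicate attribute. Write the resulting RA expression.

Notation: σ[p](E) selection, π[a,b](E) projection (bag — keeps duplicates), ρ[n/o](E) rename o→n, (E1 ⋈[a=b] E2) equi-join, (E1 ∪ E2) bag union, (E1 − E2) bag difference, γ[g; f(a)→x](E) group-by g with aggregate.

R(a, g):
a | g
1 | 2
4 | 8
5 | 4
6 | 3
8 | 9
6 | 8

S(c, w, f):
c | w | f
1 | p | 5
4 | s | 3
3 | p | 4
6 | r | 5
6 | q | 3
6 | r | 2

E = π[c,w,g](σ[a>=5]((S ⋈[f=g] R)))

σ filters on a, owned by the right side.
E' = π[c,w,g]((S ⋈[f=g] σ[a>=5](R)))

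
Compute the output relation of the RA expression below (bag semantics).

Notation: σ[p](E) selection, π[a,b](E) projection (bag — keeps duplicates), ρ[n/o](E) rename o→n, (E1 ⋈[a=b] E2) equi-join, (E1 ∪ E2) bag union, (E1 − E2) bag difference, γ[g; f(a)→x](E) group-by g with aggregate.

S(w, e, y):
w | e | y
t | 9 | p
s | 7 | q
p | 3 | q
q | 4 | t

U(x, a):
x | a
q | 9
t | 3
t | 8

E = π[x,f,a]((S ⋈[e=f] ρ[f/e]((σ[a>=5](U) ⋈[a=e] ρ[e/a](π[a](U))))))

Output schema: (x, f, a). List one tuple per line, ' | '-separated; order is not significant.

Subexpression sizes:
  S → 4
  U → 3
  σ[a>=5](U) → 2
  U → 3
  π[a](U) → 3
  ρ[e/a](π[a](U)) → 3
  (σ[a>=5](U) ⋈[a=e] ρ[e/a](π[a](U))) → 2
  ρ[f/e]((σ[a>=5](U) ⋈[a=e] ρ[e/a](π[a](U)))) → 2
  (S ⋈[e=f] ρ[f/e]((σ[a>=5](U) ⋈[a=e] ρ[e/a](π[a](U))))) → 1
  π[x,f,a]((S ⋈[e=f] ρ[f/e]((σ[a>=5](U) ⋈[a=e] ρ[e/a](π[a](U)))))) → 1

== RESULT ==
x | f | a
q | 9 | 9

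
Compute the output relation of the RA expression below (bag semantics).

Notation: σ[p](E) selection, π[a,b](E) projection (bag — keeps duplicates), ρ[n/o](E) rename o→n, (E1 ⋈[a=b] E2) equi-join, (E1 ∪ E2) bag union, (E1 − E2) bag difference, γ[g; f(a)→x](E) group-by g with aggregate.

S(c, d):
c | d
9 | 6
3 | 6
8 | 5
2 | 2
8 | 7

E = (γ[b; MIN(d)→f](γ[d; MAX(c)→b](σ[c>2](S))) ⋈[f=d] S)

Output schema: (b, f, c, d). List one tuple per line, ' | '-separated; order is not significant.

Per-node cardinality:
  S → 5
  σ[c>2](S) → 4
  γ[d; MAX(c)→b](σ[c>2](S)) → 3
  γ[b; MIN(d)→f](γ[d; MAX(c)→b](σ[c>2](S))) → 2
  S → 5
  (γ[b; MIN(d)→f](γ[d; MAX(c)→b](σ[c>2](S))) ⋈[f=d] S) → 3

== RESULT ==
b | f | c | d
8 | 5 | 8 | 5
9 | 6 | 3 | 6
9 | 6 | 9 | 6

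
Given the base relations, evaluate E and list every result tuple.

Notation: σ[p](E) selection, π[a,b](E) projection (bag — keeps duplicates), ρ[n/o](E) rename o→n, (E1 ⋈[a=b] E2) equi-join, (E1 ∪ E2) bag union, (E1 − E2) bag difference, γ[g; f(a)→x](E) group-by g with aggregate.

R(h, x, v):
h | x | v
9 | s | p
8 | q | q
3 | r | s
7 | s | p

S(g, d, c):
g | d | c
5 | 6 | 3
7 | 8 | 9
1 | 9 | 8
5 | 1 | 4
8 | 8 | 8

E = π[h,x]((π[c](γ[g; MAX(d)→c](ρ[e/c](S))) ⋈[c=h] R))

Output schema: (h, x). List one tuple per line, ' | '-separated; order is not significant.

Per-node cardinality:
  S → 5
  ρ[e/c](S) → 5
  γ[g; MAX(d)→c](ρ[e/c](S)) → 4
  π[c](γ[g; MAX(d)→c](ρ[e/c](S))) → 4
  R → 4
  (π[c](γ[g; MAX(d)→c](ρ[e/c](S))) ⋈[c=h] R) → 3
  π[h,x]((π[c](γ[g; MAX(d)→c](ρ[e/c](S))) ⋈[c=h] R)) → 3

== RESULT ==
h | x
8 | q
8 | q
9 | s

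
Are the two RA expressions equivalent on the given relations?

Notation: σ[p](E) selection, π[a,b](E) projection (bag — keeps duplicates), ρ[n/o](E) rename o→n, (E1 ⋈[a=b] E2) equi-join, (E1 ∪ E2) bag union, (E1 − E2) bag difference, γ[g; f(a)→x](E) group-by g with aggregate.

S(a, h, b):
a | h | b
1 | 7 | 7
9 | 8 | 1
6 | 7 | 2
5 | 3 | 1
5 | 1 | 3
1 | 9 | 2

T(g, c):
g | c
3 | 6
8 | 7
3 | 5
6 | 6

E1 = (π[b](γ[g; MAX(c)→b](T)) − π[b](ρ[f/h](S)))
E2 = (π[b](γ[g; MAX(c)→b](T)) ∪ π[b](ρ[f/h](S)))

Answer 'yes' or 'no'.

E1 row counts bottom-up:
  T → 4
  γ[g; MAX(c)→b](T) → 3
  π[b](γ[g; MAX(c)→b](T)) → 3
  S → 6
  ρ[f/h](S) → 6
  π[b](ρ[f/h](S)) → 6
  (π[b](γ[g; MAX(c)→b](T)) − π[b](ρ[f/h](S))) → 2
E2 row counts bottom-up:
  T → 4
  γ[g; MAX(c)→b](T) → 3
  π[b](γ[g; MAX(c)→b](T)) → 3
  S → 6
  ρ[f/h](S) → 6
  π[b](ρ[f/h](S)) → 6
  (π[b](γ[g; MAX(c)→b](T)) ∪ π[b](ρ[f/h](S))) → 9

E1 result:
b
6
6
E2 result:
b
1
1
2
2
3
6
6
7
7
Witness: (1,) appears 0× in E1 but 2× in E2.

no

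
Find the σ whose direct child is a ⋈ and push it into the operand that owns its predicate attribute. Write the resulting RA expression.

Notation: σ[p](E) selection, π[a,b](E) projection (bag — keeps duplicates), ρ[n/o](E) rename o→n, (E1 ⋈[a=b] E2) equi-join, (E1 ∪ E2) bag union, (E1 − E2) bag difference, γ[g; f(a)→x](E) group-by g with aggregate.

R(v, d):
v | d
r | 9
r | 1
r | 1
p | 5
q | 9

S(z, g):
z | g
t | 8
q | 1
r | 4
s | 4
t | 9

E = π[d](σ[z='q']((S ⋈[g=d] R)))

σ filters on z, owned by the left side.
E' = π[d]((σ[z='q'](S) ⋈[g=d] R))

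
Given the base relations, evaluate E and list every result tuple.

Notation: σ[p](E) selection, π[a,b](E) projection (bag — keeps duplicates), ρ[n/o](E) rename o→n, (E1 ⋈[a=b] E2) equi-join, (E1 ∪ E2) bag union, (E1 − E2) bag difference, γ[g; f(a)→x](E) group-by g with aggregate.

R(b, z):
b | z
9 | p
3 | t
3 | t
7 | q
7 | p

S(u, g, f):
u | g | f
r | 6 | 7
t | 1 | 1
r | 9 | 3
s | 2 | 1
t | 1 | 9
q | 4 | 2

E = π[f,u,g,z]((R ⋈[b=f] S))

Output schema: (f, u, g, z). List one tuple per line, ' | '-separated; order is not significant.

Stepwise |·|:
  R → 5
  S → 6
  (R ⋈[b=f] S) → 5
  π[f,u,g,z]((R ⋈[b=f] S)) → 5

== RESULT ==
f | u | g | z
3 | r | 9 | t
3 | r | 9 | t
7 | r | 6 | p
7 | r | 6 | q
9 | t | 1 | p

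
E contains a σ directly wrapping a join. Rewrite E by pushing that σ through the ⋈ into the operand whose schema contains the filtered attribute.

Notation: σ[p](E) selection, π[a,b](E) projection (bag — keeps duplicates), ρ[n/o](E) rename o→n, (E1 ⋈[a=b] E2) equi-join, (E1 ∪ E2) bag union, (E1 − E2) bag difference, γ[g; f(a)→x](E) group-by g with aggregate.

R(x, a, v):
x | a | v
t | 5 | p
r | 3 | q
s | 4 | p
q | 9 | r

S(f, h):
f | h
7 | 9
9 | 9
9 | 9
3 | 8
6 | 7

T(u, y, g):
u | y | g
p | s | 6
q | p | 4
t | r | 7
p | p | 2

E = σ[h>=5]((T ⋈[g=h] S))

σ filters on h, owned by the right side.
E' = (T ⋈[g=h] σ[h>=5](S))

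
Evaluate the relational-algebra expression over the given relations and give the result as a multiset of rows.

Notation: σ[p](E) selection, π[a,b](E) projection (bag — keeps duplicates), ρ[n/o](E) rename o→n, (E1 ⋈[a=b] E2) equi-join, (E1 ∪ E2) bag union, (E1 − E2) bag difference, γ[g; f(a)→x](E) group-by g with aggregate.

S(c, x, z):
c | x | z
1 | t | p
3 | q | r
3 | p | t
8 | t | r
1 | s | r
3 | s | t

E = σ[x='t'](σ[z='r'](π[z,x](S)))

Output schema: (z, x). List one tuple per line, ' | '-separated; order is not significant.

Subexpression sizes:
  S → 6
  π[z,x](S) → 6
  σ[z='r'](π[z,x](S)) → 3
  σ[x='t'](σ[z='r'](π[z,x](S))) → 1

== RESULT ==
z | x
r | t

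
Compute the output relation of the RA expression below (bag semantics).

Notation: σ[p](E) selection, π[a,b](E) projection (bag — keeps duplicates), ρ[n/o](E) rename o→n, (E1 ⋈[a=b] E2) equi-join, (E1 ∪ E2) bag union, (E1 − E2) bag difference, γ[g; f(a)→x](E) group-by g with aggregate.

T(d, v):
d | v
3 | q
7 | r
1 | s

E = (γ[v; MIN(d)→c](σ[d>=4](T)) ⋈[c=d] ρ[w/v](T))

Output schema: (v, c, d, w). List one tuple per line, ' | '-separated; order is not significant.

Row counts bottom-up:
  T → 3
  σ[d>=4](T) → 1
  γ[v; MIN(d)→c](σ[d>=4](T)) → 1
  T → 3
  ρ[w/v](T) → 3
  (γ[v; MIN(d)→c](σ[d>=4](T)) ⋈[c=d] ρ[w/v](T)) → 1

== RESULT ==
v | c | d | w
r | 7 | 7 | r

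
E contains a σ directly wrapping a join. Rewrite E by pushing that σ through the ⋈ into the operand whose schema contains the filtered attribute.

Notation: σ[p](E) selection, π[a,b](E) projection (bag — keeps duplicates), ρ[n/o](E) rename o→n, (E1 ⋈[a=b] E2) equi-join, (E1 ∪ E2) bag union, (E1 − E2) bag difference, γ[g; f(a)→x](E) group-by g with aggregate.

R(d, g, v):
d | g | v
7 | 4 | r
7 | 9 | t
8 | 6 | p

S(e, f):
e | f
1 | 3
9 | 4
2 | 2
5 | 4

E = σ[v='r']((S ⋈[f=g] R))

σ filters on v, owned by the right side.
E' = (S ⋈[f=g] σ[v='r'](R))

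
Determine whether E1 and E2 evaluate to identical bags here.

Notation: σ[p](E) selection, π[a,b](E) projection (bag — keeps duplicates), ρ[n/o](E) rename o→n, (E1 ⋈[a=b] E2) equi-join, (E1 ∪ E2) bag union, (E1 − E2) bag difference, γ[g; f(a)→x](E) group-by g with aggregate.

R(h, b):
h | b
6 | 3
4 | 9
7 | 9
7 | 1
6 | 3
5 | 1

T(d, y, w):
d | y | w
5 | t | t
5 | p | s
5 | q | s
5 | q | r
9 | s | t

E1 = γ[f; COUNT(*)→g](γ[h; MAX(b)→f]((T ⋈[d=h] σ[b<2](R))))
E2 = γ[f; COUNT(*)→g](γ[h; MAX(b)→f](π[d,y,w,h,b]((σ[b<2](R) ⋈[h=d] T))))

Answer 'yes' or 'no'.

E1 row counts bottom-up:
  T → 5
  R → 6
  σ[b<2](R) → 2
  (T ⋈[d=h] σ[b<2](R)) → 4
  γ[h; MAX(b)→f]((T ⋈[d=h] σ[b<2](R))) → 1
  γ[f; COUNT(*)→g](γ[h; MAX(b)→f]((T ⋈[d=h] σ[b<2](R)))) → 1
E2 row counts bottom-up:
  R → 6
  σ[b<2](R) → 2
  T → 5
  (σ[b<2](R) ⋈[h=d] T) → 4
  π[d,y,w,h,b]((σ[b<2](R) ⋈[h=d] T)) → 4
  γ[h; MAX(b)→f](π[d,y,w,h,b]((σ[b<2](R) ⋈[h=d] T))) → 1
  γ[f; COUNT(*)→g](γ[h; MAX(b)→f](π[d,y,w,h,b]((σ[b<2](R) ⋈[h=d] T)))) → 1

E1 and E2 produce the same multiset:
f | g
1 | 1

yes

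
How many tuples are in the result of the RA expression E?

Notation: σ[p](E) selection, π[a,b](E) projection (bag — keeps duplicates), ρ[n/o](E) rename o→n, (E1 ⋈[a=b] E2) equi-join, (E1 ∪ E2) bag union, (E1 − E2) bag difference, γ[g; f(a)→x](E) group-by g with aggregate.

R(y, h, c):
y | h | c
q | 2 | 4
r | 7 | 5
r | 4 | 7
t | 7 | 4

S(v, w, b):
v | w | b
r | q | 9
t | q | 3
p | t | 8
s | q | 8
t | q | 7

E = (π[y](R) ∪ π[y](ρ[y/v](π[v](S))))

Subexpression sizes:
  R → 4
  π[y](R) → 4
  S → 5
  π[v](S) → 5
  ρ[y/v](π[v](S)) → 5
  π[y](ρ[y/v](π[v](S))) → 5
  (π[y](R) ∪ π[y](ρ[y/v](π[v](S)))) → 9

|E| = 9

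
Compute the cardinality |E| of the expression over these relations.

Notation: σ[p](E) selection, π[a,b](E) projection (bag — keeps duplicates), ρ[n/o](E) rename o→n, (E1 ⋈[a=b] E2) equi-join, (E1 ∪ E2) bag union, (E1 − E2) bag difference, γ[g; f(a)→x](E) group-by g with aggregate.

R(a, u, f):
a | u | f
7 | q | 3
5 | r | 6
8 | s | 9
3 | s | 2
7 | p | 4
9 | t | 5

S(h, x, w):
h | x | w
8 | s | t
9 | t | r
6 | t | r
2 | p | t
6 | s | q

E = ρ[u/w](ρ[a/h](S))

Per-node cardinality:
  S → 5
  ρ[a/h](S) → 5
  ρ[u/w](ρ[a/h](S)) → 5

|E| = 5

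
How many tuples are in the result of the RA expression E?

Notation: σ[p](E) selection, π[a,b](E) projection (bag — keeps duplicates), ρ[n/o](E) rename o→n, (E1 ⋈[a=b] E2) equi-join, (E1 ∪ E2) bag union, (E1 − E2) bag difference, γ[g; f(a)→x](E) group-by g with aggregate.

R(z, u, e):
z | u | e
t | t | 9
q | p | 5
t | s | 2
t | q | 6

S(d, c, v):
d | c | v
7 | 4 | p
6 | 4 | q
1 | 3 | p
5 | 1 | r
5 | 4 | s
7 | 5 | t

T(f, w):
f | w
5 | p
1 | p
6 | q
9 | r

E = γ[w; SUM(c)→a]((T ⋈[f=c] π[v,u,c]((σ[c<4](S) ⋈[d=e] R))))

Subexpression sizes:
  T → 4
  S → 6
  σ[c<4](S) → 2
  R → 4
  (σ[c<4](S) ⋈[d=e] R) → 1
  π[v,u,c]((σ[c<4](S) ⋈[d=e] R)) → 1
  (T ⋈[f=c] π[v,u,c]((σ[c<4](S) ⋈[d=e] R))) → 1
  γ[w; SUM(c)→a]((T ⋈[f=c] π[v,u,c]((σ[c<4](S) ⋈[d=e] R)))) → 1

|E| = 1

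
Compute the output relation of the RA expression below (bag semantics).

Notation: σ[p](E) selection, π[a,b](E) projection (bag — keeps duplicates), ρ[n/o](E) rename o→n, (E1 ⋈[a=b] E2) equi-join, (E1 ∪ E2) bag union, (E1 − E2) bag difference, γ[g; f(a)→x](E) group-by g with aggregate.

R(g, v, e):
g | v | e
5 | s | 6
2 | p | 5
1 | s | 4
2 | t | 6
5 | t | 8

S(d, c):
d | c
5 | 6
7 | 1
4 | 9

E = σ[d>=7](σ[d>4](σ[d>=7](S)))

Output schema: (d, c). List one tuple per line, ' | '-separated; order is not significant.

Subexpression sizes:
  S → 3
  σ[d>=7](S) → 1
  σ[d>4](σ[d>=7](S)) → 1
  σ[d>=7](σ[d>4](σ[d>=7](S))) → 1

== RESULT ==
d | c
7 | 1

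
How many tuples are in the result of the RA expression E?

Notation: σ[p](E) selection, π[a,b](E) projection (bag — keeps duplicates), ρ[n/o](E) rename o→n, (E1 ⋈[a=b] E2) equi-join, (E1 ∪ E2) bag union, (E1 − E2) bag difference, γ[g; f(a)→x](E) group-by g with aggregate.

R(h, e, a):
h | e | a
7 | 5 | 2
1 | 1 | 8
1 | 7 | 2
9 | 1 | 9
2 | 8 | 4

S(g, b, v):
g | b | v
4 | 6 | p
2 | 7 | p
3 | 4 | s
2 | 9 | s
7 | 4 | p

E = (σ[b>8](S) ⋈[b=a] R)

Per-node cardinality:
  S → 5
  σ[b>8](S) → 1
  R → 5
  (σ[b>8](S) ⋈[b=a] R) → 1

|E| = 1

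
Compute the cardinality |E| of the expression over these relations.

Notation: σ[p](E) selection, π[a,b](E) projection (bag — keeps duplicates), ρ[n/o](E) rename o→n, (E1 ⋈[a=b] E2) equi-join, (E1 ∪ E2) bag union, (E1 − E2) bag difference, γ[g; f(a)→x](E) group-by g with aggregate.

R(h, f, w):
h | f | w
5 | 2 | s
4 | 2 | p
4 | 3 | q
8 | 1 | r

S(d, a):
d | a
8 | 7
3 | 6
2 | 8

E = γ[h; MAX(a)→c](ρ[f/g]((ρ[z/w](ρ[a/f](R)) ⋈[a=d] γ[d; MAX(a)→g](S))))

Per-node cardinality:
  R → 4
  ρ[a/f](R) → 4
  ρ[z/w](ρ[a/f](R)) → 4
  S → 3
  γ[d; MAX(a)→g](S) → 3
  (ρ[z/w](ρ[a/f](R)) ⋈[a=d] γ[d; MAX(a)→g](S)) → 3
  ρ[f/g]((ρ[z/w](ρ[a/f](R)) ⋈[a=d] γ[d; MAX(a)→g](S))) → 3
  γ[h; MAX(a)→c](ρ[f/g]((ρ[z/w](ρ[a/f](R)) ⋈[a=d] γ[d; MAX(a)→g](S)))) → 2

|E| = 2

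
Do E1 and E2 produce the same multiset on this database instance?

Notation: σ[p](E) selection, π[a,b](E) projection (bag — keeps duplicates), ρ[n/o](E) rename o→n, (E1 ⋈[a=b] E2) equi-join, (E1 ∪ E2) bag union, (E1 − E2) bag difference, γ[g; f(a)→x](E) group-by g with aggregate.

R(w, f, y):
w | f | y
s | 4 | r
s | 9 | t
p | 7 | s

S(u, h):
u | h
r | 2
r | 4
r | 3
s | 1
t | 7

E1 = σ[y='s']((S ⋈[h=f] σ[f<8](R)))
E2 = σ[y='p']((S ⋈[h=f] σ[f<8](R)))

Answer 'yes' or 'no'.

E1 stepwise |·|:
  S → 5
  R → 3
  σ[f<8](R) → 2
  (S ⋈[h=f] σ[f<8](R)) → 2
  σ[y='s']((S ⋈[h=f] σ[f<8](R))) → 1
E2 stepwise |·|:
  S → 5
  R → 3
  σ[f<8](R) → 2
  (S ⋈[h=f] σ[f<8](R)) → 2
  σ[y='p']((S ⋈[h=f] σ[f<8](R))) → 0

E1 result:
u | h | w | f | y
t | 7 | p | 7 | s
E2 result:
u | h | w | f | y
(0 rows)
Witness: ('t', 7, 'p', 7, 's') appears 1× in E1 but 0× in E2.

no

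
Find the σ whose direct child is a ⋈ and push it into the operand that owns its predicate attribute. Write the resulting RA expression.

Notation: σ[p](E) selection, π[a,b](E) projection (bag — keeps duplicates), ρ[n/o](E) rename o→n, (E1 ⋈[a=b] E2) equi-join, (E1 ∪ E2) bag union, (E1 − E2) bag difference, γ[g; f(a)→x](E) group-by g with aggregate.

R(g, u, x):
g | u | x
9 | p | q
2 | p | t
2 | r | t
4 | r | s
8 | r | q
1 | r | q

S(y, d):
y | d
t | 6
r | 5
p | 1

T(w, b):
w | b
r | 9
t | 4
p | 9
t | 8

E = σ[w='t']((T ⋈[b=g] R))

σ filters on w, owned by the left side.
E' = (σ[w='t'](T) ⋈[b=g] R)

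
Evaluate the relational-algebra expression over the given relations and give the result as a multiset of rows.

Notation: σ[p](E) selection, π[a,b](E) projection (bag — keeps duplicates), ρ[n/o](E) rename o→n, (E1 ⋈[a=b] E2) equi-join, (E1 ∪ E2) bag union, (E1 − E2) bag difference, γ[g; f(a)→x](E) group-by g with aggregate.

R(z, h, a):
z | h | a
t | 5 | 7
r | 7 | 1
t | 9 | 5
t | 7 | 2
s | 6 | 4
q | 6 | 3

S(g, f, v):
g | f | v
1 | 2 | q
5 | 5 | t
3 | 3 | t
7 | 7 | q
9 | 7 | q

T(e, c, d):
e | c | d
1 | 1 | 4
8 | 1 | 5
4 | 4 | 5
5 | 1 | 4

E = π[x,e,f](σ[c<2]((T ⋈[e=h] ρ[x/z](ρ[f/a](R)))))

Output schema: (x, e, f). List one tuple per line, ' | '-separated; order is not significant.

Row counts bottom-up:
  T → 4
  R → 6
  ρ[f/a](R) → 6
  ρ[x/z](ρ[f/a](R)) → 6
  (T ⋈[e=h] ρ[x/z](ρ[f/a](R))) → 1
  σ[c<2]((T ⋈[e=h] ρ[x/z](ρ[f/a](R)))) → 1
  π[x,e,f](σ[c<2]((T ⋈[e=h] ρ[x/z](ρ[f/a](R))))) → 1

== RESULT ==
x | e | f
t | 5 | 7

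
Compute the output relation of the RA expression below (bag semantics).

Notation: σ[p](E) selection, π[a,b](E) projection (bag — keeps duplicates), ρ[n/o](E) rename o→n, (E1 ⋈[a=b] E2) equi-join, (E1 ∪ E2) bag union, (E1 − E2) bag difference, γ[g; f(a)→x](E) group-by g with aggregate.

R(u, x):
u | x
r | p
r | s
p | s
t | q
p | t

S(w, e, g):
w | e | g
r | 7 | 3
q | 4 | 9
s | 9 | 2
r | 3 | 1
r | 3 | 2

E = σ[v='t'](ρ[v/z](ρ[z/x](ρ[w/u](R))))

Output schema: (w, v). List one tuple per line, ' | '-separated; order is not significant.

Row counts bottom-up:
  R → 5
  ρ[w/u](R) → 5
  ρ[z/x](ρ[w/u](R)) → 5
  ρ[v/z](ρ[z/x](ρ[w/u](R))) → 5
  σ[v='t'](ρ[v/z](ρ[z/x](ρ[w/u](R)))) → 1

== RESULT ==
w | v
p | t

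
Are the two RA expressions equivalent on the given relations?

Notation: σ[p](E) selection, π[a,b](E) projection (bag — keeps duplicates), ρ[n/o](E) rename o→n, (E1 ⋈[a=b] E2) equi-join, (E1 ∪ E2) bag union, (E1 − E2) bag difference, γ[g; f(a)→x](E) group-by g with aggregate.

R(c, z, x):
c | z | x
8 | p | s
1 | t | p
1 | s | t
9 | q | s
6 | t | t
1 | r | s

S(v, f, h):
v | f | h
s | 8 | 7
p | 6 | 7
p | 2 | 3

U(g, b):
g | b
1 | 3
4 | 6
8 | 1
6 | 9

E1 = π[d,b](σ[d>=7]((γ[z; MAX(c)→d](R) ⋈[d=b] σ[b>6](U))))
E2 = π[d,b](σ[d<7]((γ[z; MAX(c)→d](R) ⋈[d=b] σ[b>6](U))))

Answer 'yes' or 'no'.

E1 subexpression sizes:
  R → 6
  γ[z; MAX(c)→d](R) → 5
  U → 4
  σ[b>6](U) → 1
  (γ[z; MAX(c)→d](R) ⋈[d=b] σ[b>6](U)) → 1
  σ[d>=7]((γ[z; MAX(c)→d](R) ⋈[d=b] σ[b>6](U))) → 1
  π[d,b](σ[d>=7]((γ[z; MAX(c)→d](R) ⋈[d=b] σ[b>6](U)))) → 1
E2 subexpression sizes:
  R → 6
  γ[z; MAX(c)→d](R) → 5
  U → 4
  σ[b>6](U) → 1
  (γ[z; MAX(c)→d](R) ⋈[d=b] σ[b>6](U)) → 1
  σ[d<7]((γ[z; MAX(c)→d](R) ⋈[d=b] σ[b>6](U))) → 0
  π[d,b](σ[d<7]((γ[z; MAX(c)→d](R) ⋈[d=b] σ[b>6](U)))) → 0

E1 result:
d | b
9 | 9
E2 result:
d | b
(0 rows)
Witness: (9, 9) appears 1× in E1 but 0× in E2.

no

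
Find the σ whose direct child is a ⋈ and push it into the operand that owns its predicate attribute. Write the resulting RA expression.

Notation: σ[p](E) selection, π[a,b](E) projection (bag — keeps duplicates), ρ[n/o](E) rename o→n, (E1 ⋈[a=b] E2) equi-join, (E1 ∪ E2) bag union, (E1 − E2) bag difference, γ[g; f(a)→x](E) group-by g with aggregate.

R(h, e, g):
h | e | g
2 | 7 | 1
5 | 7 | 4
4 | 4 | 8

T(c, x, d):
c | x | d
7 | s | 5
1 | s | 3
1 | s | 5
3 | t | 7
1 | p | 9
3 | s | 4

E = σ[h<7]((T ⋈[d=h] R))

σ filters on h, owned by the right side.
E' = (T ⋈[d=h] σ[h<7](R))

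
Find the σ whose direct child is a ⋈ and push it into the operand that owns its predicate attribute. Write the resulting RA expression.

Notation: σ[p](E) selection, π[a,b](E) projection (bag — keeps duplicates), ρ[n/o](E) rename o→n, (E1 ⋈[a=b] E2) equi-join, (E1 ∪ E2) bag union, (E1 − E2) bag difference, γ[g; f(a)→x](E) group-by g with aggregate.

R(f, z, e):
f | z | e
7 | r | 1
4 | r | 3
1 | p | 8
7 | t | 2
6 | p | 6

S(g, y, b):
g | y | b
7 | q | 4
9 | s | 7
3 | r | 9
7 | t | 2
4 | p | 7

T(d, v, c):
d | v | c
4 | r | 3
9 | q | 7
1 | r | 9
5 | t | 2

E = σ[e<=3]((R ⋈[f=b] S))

σ filters on e, owned by the left side.
E' = (σ[e<=3](R) ⋈[f=b] S)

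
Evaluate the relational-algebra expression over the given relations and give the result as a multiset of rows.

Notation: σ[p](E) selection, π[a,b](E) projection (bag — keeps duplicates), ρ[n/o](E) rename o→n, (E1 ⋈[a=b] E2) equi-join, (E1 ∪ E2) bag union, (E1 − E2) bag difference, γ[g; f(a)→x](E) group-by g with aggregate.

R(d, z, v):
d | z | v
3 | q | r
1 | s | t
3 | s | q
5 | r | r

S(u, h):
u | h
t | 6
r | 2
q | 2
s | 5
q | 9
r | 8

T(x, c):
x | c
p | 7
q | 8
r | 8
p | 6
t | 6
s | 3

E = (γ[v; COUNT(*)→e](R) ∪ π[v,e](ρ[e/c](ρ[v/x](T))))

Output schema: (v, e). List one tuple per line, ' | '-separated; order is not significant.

Row counts bottom-up:
  R → 4
  γ[v; COUNT(*)→e](R) → 3
  T → 6
  ρ[v/x](T) → 6
  ρ[e/c](ρ[v/x](T)) → 6
  π[v,e](ρ[e/c](ρ[v/x](T))) → 6
  (γ[v; COUNT(*)→e](R) ∪ π[v,e](ρ[e/c](ρ[v/x](T)))) → 9

== RESULT ==
v | e
p | 6
p | 7
q | 1
q | 8
r | 2
r | 8
s | 3
t | 1
t | 6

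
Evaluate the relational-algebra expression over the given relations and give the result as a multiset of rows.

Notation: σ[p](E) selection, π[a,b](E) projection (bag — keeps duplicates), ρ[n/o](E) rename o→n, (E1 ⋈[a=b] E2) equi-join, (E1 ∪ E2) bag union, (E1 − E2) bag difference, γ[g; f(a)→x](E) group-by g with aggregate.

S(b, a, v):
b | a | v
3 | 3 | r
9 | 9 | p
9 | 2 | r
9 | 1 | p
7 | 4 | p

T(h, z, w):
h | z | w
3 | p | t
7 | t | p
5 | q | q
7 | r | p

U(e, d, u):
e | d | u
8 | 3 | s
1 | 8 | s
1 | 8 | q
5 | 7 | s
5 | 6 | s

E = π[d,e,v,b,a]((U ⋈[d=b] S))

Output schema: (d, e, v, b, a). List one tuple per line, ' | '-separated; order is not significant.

Stepwise |·|:
  U → 5
  S → 5
  (U ⋈[d=b] S) → 2
  π[d,e,v,b,a]((U ⋈[d=b] S)) → 2

== RESULT ==
d | e | v | b | a
3 | 8 | r | 3 | 3
7 | 5 | p | 7 | 4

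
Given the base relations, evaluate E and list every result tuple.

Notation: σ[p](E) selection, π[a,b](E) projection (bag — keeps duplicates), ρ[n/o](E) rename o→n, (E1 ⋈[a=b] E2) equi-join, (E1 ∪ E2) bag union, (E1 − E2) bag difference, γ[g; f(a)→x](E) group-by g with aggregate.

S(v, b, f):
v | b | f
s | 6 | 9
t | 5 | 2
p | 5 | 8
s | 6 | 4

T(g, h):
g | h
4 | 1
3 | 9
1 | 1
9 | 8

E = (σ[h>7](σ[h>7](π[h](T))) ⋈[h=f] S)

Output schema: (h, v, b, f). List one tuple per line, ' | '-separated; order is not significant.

Per-node cardinality:
  T → 4
  π[h](T) → 4
  σ[h>7](π[h](T)) → 2
  σ[h>7](σ[h>7](π[h](T))) → 2
  S → 4
  (σ[h>7](σ[h>7](π[h](T))) ⋈[h=f] S) → 2

== RESULT ==
h | v | b | f
8 | p | 5 | 8
9 | s | 6 | 9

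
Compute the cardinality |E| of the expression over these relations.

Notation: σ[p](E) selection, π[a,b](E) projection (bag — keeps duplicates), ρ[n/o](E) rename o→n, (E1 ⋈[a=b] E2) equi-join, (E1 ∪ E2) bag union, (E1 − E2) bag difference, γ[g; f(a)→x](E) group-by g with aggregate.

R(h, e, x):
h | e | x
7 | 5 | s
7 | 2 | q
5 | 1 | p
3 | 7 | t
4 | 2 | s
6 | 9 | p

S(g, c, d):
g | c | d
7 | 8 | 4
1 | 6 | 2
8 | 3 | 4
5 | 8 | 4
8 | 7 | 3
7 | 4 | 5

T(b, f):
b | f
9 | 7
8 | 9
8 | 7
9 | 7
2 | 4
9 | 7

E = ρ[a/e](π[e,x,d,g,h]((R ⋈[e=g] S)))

Per-node cardinality:
  R → 6
  S → 6
  (R ⋈[e=g] S) → 4
  π[e,x,d,g,h]((R ⋈[e=g] S)) → 4
  ρ[a/e](π[e,x,d,g,h]((R ⋈[e=g] S))) → 4

|E| = 4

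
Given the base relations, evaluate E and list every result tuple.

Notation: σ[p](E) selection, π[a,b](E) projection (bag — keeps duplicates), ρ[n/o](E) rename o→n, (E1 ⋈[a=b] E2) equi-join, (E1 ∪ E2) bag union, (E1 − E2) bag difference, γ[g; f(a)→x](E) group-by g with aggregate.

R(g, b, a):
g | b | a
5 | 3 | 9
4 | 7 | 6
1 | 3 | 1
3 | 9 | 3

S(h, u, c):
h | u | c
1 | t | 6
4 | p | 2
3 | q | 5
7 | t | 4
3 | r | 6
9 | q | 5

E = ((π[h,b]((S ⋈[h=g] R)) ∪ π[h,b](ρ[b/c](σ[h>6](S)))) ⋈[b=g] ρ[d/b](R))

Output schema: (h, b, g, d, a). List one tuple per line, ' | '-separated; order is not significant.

Per-node cardinality:
  S → 6
  R → 4
  (S ⋈[h=g] R) → 4
  π[h,b]((S ⋈[h=g] R)) → 4
  S → 6
  σ[h>6](S) → 2
  ρ[b/c](σ[h>6](S)) → 2
  π[h,b](ρ[b/c](σ[h>6](S))) → 2
  (π[h,b]((S ⋈[h=g] R)) ∪ π[h,b](ρ[b/c](σ[h>6](S)))) → 6
  R → 4
  ρ[d/b](R) → 4
  ((π[h,b]((S ⋈[h=g] R)) ∪ π[h,b](ρ[b/c](σ[h>6](S)))) ⋈[b=g] ρ[d/b](R)) → 3

== RESULT ==
h | b | g | d | a
1 | 3 | 3 | 9 | 3
7 | 4 | 4 | 7 | 6
9 | 5 | 5 | 3 | 9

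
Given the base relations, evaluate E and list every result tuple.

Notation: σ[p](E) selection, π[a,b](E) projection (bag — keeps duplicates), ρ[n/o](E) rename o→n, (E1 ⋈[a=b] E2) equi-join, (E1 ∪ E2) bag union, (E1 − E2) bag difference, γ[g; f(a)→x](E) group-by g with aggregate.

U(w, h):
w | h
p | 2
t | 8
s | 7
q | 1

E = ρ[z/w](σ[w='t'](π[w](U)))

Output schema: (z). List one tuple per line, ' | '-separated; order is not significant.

Row counts bottom-up:
  U → 4
  π[w](U) → 4
  σ[w='t'](π[w](U)) → 1
  ρ[z/w](σ[w='t'](π[w](U))) → 1

== RESULT ==
z
t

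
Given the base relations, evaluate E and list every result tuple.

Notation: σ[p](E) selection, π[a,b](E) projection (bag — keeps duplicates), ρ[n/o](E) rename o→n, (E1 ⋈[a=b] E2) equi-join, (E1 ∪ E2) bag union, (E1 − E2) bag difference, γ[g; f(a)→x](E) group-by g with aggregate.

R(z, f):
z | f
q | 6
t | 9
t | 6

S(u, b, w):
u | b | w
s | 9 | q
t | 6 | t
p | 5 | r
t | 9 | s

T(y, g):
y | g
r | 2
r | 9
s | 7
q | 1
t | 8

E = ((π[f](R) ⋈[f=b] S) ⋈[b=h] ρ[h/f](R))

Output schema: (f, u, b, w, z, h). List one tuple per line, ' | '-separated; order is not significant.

Stepwise |·|:
  R → 3
  π[f](R) → 3
  S → 4
  (π[f](R) ⋈[f=b] S) → 4
  R → 3
  ρ[h/f](R) → 3
  ((π[f](R) ⋈[f=b] S) ⋈[b=h] ρ[h/f](R)) → 6

== RESULT ==
f | u | b | w | z | h
6 | t | 6 | t | q | 6
6 | t | 6 | t | q | 6
6 | t | 6 | t | t | 6
6 | t | 6 | t | t | 6
9 | s | 9 | q | t | 9
9 | t | 9 | s | t | 9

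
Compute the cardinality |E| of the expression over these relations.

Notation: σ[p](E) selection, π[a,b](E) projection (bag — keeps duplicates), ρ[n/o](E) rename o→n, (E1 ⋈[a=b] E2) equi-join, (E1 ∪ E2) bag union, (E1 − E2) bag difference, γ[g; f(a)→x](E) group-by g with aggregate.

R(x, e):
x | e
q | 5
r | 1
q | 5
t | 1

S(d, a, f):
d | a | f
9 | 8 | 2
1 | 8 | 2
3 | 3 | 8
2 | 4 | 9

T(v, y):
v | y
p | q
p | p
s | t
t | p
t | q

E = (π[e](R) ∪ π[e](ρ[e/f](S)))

Subexpression sizes:
  R → 4
  π[e](R) → 4
  S → 4
  ρ[e/f](S) → 4
  π[e](ρ[e/f](S)) → 4
  (π[e](R) ∪ π[e](ρ[e/f](S))) → 8

|E| = 8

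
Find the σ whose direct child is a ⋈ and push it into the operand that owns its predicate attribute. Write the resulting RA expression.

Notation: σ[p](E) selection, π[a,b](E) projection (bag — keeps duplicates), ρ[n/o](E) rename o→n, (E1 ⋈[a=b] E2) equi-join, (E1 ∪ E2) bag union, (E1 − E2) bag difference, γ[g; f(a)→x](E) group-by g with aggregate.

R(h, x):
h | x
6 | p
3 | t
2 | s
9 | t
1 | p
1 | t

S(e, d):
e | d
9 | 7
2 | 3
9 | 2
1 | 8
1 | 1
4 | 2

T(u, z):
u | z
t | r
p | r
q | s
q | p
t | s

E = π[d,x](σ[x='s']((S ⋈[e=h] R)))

σ filters on x, owned by the right side.
E' = π[d,x]((S ⋈[e=h] σ[x='s'](R)))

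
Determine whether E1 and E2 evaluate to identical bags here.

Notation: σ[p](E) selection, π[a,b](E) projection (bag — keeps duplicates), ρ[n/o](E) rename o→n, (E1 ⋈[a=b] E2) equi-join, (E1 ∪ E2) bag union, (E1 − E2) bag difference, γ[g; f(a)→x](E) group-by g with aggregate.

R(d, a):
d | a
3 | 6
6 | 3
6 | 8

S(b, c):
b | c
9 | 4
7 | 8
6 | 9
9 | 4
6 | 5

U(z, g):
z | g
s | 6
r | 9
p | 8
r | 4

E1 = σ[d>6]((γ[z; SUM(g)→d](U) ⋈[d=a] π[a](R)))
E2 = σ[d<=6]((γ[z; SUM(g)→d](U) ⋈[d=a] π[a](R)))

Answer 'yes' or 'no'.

E1 subexpression sizes:
  U → 4
  γ[z; SUM(g)→d](U) → 3
  R → 3
  π[a](R) → 3
  (γ[z; SUM(g)→d](U) ⋈[d=a] π[a](R)) → 2
  σ[d>6]((γ[z; SUM(g)→d](U) ⋈[d=a] π[a](R))) → 1
E2 subexpression sizes:
  U → 4
  γ[z; SUM(g)→d](U) → 3
  R → 3
  π[a](R) → 3
  (γ[z; SUM(g)→d](U) ⋈[d=a] π[a](R)) → 2
  σ[d<=6]((γ[z; SUM(g)→d](U) ⋈[d=a] π[a](R))) → 1

E1 result:
z | d | a
p | 8 | 8
E2 result:
z | d | a
s | 6 | 6
Witness: ('s', 6, 6) appears 0× in E1 but 1× in E2.

no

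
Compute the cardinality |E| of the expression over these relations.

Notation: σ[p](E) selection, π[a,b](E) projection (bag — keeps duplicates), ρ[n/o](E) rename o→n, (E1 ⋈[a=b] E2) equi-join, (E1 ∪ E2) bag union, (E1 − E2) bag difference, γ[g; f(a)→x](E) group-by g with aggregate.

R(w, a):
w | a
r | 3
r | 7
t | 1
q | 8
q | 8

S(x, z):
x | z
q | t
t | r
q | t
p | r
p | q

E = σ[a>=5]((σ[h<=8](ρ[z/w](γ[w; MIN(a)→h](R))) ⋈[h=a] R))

Row counts bottom-up:
  R → 5
  γ[w; MIN(a)→h](R) → 3
  ρ[z/w](γ[w; MIN(a)→h](R)) → 3
  σ[h<=8](ρ[z/w](γ[w; MIN(a)→h](R))) → 3
  R → 5
  (σ[h<=8](ρ[z/w](γ[w; MIN(a)→h](R))) ⋈[h=a] R) → 4
  σ[a>=5]((σ[h<=8](ρ[z/w](γ[w; MIN(a)→h](R))) ⋈[h=a] R)) → 2

|E| = 2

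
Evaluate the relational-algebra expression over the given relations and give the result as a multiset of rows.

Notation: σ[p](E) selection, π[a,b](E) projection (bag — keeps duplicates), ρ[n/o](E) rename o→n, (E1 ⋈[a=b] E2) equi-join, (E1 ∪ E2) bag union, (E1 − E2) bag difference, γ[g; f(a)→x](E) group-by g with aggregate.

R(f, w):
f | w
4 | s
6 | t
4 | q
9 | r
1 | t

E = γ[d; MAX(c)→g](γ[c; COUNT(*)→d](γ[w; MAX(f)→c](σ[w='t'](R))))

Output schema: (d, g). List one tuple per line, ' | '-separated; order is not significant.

Per-node cardinality:
  R → 5
  σ[w='t'](R) → 2
  γ[w; MAX(f)→c](σ[w='t'](R)) → 1
  γ[c; COUNT(*)→d](γ[w; MAX(f)→c](σ[w='t'](R))) → 1
  γ[d; MAX(c)→g](γ[c; COUNT(*)→d](γ[w; MAX(f)→c](σ[w='t'](R)))) → 1

== RESULT ==
d | g
1 | 6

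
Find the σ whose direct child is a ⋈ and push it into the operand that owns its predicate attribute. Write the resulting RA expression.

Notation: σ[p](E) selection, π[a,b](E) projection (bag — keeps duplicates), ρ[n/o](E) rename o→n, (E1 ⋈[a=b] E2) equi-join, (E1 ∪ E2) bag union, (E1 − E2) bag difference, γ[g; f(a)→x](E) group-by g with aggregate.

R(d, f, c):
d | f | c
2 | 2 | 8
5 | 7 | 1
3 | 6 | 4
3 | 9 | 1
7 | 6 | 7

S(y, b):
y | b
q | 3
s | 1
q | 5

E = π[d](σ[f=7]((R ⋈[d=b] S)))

σ filters on f, owned by the left side.
E' = π[d]((σ[f=7](R) ⋈[d=b] S))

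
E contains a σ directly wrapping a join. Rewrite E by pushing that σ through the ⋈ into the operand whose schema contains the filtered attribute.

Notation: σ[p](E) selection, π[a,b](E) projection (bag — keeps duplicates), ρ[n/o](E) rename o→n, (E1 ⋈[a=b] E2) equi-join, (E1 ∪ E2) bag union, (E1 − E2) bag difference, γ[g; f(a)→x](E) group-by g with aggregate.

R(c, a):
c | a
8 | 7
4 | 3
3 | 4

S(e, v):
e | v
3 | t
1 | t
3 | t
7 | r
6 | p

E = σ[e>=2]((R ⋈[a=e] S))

σ filters on e, owned by the right side.
E' = (R ⋈[a=e] σ[e>=2](S))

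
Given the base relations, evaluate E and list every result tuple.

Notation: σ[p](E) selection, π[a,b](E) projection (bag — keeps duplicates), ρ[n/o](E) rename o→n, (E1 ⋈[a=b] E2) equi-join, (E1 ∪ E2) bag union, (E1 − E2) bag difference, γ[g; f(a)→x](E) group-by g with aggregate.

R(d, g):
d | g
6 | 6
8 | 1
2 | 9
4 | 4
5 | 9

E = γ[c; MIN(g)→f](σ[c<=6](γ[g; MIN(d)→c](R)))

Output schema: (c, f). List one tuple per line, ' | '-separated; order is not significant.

Stepwise |·|:
  R → 5
  γ[g; MIN(d)→c](R) → 4
  σ[c<=6](γ[g; MIN(d)→c](R)) → 3
  γ[c; MIN(g)→f](σ[c<=6](γ[g; MIN(d)→c](R))) → 3

== RESULT ==
c | f
2 | 9
4 | 4
6 | 6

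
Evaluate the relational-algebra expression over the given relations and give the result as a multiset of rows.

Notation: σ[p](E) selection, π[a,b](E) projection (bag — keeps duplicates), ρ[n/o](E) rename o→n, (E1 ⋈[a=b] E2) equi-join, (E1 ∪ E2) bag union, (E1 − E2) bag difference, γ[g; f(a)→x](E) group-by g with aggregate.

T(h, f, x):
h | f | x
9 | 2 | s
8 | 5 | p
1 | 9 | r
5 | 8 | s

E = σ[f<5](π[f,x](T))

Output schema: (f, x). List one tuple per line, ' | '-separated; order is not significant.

Stepwise |·|:
  T → 4
  π[f,x](T) → 4
  σ[f<5](π[f,x](T)) → 1

== RESULT ==
f | x
2 | s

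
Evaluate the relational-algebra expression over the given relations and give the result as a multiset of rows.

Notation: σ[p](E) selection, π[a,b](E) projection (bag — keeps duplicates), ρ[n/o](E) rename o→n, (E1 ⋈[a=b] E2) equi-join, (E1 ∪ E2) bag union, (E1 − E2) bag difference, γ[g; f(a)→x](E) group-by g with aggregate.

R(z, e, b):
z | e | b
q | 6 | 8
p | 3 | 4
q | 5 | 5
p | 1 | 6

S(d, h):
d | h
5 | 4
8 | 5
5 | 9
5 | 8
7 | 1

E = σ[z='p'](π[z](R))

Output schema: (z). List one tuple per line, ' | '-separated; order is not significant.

Stepwise |·|:
  R → 4
  π[z](R) → 4
  σ[z='p'](π[z](R)) → 2

== RESULT ==
z
p
p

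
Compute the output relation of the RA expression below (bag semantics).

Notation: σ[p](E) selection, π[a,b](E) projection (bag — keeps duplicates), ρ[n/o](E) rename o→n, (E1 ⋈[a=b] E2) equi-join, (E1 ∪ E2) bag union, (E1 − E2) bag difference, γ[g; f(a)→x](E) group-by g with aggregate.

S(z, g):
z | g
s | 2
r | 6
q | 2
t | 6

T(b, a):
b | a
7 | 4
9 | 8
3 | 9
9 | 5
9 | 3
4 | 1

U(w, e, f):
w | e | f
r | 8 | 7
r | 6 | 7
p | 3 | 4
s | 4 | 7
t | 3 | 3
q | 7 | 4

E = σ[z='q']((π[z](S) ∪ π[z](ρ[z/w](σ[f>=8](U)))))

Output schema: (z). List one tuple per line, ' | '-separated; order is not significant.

Per-node cardinality:
  S → 4
  π[z](S) → 4
  U → 6
  σ[f>=8](U) → 0
  ρ[z/w](σ[f>=8](U)) → 0
  π[z](ρ[z/w](σ[f>=8](U))) → 0
  (π[z](S) ∪ π[z](ρ[z/w](σ[f>=8](U)))) → 4
  σ[z='q']((π[z](S) ∪ π[z](ρ[z/w](σ[f>=8](U))))) → 1

== RESULT ==
z
q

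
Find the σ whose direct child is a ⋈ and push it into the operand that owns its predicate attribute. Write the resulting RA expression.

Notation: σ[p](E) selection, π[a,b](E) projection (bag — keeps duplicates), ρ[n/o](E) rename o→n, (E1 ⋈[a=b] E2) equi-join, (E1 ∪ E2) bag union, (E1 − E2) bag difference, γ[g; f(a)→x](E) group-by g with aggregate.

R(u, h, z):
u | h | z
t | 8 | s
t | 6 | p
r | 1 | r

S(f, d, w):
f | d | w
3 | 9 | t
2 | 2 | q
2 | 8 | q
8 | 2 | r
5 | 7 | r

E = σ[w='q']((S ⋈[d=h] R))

σ filters on w, owned by the left side.
E' = (σ[w='q'](S) ⋈[d=h] R)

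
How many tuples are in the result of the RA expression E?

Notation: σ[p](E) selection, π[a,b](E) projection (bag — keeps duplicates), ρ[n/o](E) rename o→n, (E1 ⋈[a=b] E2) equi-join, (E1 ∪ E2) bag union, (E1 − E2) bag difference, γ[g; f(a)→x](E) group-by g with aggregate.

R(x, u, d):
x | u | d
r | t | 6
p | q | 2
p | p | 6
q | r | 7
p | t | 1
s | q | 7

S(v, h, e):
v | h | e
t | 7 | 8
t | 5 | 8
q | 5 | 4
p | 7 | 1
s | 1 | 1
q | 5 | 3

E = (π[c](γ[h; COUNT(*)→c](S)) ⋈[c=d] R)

Subexpression sizes:
  S → 6
  γ[h; COUNT(*)→c](S) → 3
  π[c](γ[h; COUNT(*)→c](S)) → 3
  R → 6
  (π[c](γ[h; COUNT(*)→c](S)) ⋈[c=d] R) → 2

|E| = 2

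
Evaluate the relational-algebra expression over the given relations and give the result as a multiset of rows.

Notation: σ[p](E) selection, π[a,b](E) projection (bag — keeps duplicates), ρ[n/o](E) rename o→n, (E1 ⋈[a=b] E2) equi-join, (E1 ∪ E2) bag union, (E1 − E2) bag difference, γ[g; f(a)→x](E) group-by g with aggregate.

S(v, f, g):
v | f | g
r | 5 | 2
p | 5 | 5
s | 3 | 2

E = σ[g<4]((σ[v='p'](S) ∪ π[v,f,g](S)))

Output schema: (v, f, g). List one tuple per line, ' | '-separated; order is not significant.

Subexpression sizes:
  S → 3
  σ[v='p'](S) → 1
  S → 3
  π[v,f,g](S) → 3
  (σ[v='p'](S) ∪ π[v,f,g](S)) → 4
  σ[g<4]((σ[v='p'](S) ∪ π[v,f,g](S))) → 2

== RESULT ==
v | f | g
r | 5 | 2
s | 3 | 2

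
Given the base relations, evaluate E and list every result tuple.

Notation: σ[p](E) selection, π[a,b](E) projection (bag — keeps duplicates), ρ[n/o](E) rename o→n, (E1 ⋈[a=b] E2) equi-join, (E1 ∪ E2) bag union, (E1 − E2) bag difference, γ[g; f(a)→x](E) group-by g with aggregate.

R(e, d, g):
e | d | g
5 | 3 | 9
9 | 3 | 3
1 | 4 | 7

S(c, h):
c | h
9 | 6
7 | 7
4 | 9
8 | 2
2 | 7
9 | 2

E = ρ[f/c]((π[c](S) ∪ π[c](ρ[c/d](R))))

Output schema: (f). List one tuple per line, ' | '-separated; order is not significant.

Stepwise |·|:
  S → 6
  π[c](S) → 6
  R → 3
  ρ[c/d](R) → 3
  π[c](ρ[c/d](R)) → 3
  (π[c](S) ∪ π[c](ρ[c/d](R))) → 9
  ρ[f/c]((π[c](S) ∪ π[c](ρ[c/d](R)))) → 9

== RESULT ==
f
2
3
3
4
4
7
8
9
9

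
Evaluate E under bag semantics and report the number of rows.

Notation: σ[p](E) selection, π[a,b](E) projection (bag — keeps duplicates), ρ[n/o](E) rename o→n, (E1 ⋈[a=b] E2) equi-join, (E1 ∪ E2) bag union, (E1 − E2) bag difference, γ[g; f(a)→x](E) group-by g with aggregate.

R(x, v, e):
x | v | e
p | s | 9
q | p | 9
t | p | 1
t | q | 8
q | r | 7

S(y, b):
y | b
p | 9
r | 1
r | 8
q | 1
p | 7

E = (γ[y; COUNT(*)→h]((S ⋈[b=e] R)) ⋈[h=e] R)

Stepwise |·|:
  S → 5
  R → 5
  (S ⋈[b=e] R) → 6
  γ[y; COUNT(*)→h]((S ⋈[b=e] R)) → 3
  R → 5
  (γ[y; COUNT(*)→h]((S ⋈[b=e] R)) ⋈[h=e] R) → 1

|E| = 1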